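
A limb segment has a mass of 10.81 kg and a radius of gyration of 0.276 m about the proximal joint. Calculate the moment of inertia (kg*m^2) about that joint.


I = m * k^2
I = 10.81 * 0.276^2
k^2 = 0.0762
I = 0.8235


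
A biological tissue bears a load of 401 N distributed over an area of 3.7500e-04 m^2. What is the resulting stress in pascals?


stress = F / A
stress = 401 / 3.7500e-04
stress = 1.0693e+06


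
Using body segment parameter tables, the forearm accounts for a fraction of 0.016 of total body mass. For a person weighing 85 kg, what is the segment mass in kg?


m_segment = body_mass * fraction
m_segment = 85 * 0.016
m_segment = 1.3600


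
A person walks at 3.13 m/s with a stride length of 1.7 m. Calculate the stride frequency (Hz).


f = v / stride_length
f = 3.13 / 1.7
f = 1.8412


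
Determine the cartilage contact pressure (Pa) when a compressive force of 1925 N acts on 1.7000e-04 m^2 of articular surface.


P = F / A
P = 1925 / 1.7000e-04
P = 1.1324e+07


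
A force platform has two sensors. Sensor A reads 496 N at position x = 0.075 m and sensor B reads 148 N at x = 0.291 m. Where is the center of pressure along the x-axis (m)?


COP_x = (F1*x1 + F2*x2) / (F1 + F2)
COP_x = (496*0.075 + 148*0.291) / (496 + 148)
Numerator = 80.2680
Denominator = 644
COP_x = 0.1246


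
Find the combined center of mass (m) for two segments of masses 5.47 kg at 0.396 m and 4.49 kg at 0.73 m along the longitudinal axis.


COM = (m1*x1 + m2*x2) / (m1 + m2)
COM = (5.47*0.396 + 4.49*0.73) / (5.47 + 4.49)
Numerator = 5.4438
Denominator = 9.9600
COM = 0.5466


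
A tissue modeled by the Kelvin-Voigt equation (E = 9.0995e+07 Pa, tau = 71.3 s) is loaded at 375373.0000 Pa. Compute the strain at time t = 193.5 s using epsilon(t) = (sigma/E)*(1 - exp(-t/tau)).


epsilon(t) = (sigma/E) * (1 - exp(-t/tau))
sigma/E = 375373.0000 / 9.0995e+07 = 0.0041
exp(-t/tau) = exp(-193.5 / 71.3) = 0.0663
epsilon = 0.0041 * (1 - 0.0663)
epsilon = 0.0039


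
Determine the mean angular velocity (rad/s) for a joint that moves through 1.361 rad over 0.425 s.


omega = delta_theta / delta_t
omega = 1.361 / 0.425
omega = 3.2024


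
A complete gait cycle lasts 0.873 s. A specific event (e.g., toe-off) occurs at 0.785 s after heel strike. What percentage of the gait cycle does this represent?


pct = (event_time / cycle_time) * 100
pct = (0.785 / 0.873) * 100
ratio = 0.8992
pct = 89.9198


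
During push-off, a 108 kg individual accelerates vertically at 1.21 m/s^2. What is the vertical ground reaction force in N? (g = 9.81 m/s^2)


GRF = m * (g + a)
GRF = 108 * (9.81 + 1.21)
GRF = 108 * 11.0200
GRF = 1190.1600


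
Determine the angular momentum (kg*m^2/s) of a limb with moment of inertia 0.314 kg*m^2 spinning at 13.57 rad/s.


L = I * omega
L = 0.314 * 13.57
L = 4.2610


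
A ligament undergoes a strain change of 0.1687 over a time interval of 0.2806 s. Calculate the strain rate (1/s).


strain_rate = delta_strain / delta_t
strain_rate = 0.1687 / 0.2806
strain_rate = 0.6012


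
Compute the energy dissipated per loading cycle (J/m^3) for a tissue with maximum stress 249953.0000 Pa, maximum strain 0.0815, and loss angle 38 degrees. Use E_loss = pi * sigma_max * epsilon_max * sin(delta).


E_loss = pi * sigma_max * epsilon_max * sin(delta)
delta = 38 deg = 0.6632 rad
sin(delta) = 0.6157
E_loss = pi * 249953.0000 * 0.0815 * 0.6157
E_loss = 39401.0517


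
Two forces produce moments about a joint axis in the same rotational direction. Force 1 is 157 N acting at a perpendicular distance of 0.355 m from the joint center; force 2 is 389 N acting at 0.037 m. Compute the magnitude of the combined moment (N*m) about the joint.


M = F1 * d1 + F2 * d2
M = 157 * 0.355 + 389 * 0.037
M = 55.7350 + 14.3930
M = 70.1280


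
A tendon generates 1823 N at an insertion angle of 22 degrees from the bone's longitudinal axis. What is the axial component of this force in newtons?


F_eff = F_tendon * cos(theta)
theta = 22 deg = 0.3840 rad
cos(theta) = 0.9272
F_eff = 1823 * 0.9272
F_eff = 1690.2562


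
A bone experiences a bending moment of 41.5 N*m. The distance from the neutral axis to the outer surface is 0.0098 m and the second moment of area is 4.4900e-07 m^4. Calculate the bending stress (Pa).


sigma = M * c / I
sigma = 41.5 * 0.0098 / 4.4900e-07
M * c = 0.4067
sigma = 905790.6459


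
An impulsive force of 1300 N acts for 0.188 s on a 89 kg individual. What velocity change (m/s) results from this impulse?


J = F * dt = 1300 * 0.188 = 244.4000 N*s
delta_v = J / m
delta_v = 244.4000 / 89
delta_v = 2.7461


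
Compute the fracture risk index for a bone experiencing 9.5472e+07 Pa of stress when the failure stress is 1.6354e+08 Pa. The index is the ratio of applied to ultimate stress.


FRI = applied / ultimate
FRI = 9.5472e+07 / 1.6354e+08
FRI = 0.5838


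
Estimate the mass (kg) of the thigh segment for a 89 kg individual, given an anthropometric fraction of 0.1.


m_segment = body_mass * fraction
m_segment = 89 * 0.1
m_segment = 8.9000


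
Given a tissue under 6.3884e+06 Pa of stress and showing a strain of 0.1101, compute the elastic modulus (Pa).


E = stress / strain
E = 6.3884e+06 / 0.1101
E = 5.8024e+07


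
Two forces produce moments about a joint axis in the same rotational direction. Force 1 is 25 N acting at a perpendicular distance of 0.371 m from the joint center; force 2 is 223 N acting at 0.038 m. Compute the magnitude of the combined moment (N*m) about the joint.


M = F1 * d1 + F2 * d2
M = 25 * 0.371 + 223 * 0.038
M = 9.2750 + 8.4740
M = 17.7490


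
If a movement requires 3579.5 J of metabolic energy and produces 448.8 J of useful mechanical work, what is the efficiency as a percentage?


eta = (W_mech / E_meta) * 100
eta = (448.8 / 3579.5) * 100
ratio = 0.1254
eta = 12.5381


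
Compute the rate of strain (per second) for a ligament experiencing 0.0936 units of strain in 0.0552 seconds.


strain_rate = delta_strain / delta_t
strain_rate = 0.0936 / 0.0552
strain_rate = 1.6957


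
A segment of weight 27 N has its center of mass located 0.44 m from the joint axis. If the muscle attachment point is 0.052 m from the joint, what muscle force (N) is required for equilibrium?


F_muscle = W * d_load / d_muscle
F_muscle = 27 * 0.44 / 0.052
Numerator = 11.8800
F_muscle = 228.4615


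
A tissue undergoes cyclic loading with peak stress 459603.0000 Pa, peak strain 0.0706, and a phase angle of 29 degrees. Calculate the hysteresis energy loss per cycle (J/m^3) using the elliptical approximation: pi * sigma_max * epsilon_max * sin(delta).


E_loss = pi * sigma_max * epsilon_max * sin(delta)
delta = 29 deg = 0.5061 rad
sin(delta) = 0.4848
E_loss = pi * 459603.0000 * 0.0706 * 0.4848
E_loss = 49420.6733


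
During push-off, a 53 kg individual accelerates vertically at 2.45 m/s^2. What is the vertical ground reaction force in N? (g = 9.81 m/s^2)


GRF = m * (g + a)
GRF = 53 * (9.81 + 2.45)
GRF = 53 * 12.2600
GRF = 649.7800


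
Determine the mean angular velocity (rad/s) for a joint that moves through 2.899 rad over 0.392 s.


omega = delta_theta / delta_t
omega = 2.899 / 0.392
omega = 7.3954


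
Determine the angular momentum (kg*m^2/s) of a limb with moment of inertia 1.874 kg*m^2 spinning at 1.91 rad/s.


L = I * omega
L = 1.874 * 1.91
L = 3.5793


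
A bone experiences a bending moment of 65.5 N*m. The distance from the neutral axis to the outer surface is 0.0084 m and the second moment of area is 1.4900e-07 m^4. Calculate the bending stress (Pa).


sigma = M * c / I
sigma = 65.5 * 0.0084 / 1.4900e-07
M * c = 0.5502
sigma = 3.6926e+06


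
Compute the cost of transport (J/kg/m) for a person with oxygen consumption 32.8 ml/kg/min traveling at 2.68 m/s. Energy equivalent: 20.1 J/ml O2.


Power per kg = VO2 * 20.1 / 60
Power per kg = 32.8 * 20.1 / 60 = 10.9880 W/kg
Cost = power_per_kg / speed
Cost = 10.9880 / 2.68
Cost = 4.1000


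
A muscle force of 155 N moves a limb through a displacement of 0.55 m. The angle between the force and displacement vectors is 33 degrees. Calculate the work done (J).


W = F * d * cos(theta)
theta = 33 deg = 0.5760 rad
cos(theta) = 0.8387
W = 155 * 0.55 * 0.8387
W = 71.4967


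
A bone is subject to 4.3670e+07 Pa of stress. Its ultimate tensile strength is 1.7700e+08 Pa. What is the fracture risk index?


FRI = applied / ultimate
FRI = 4.3670e+07 / 1.7700e+08
FRI = 0.2467


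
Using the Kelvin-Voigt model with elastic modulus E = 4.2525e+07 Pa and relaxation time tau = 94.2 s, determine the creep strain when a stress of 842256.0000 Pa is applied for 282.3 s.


epsilon(t) = (sigma/E) * (1 - exp(-t/tau))
sigma/E = 842256.0000 / 4.2525e+07 = 0.0198
exp(-t/tau) = exp(-282.3 / 94.2) = 0.0499
epsilon = 0.0198 * (1 - 0.0499)
epsilon = 0.0188


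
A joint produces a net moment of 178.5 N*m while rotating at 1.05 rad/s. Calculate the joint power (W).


P = M * omega
P = 178.5 * 1.05
P = 187.4250


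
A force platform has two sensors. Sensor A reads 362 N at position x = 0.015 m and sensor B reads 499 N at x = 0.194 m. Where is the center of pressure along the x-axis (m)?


COP_x = (F1*x1 + F2*x2) / (F1 + F2)
COP_x = (362*0.015 + 499*0.194) / (362 + 499)
Numerator = 102.2360
Denominator = 861
COP_x = 0.1187


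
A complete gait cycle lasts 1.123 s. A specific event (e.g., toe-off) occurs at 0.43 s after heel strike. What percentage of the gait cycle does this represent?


pct = (event_time / cycle_time) * 100
pct = (0.43 / 1.123) * 100
ratio = 0.3829
pct = 38.2903


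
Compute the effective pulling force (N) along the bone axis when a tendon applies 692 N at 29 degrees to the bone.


F_eff = F_tendon * cos(theta)
theta = 29 deg = 0.5061 rad
cos(theta) = 0.8746
F_eff = 692 * 0.8746
F_eff = 605.2368


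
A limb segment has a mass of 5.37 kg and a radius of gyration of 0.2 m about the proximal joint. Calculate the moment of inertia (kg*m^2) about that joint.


I = m * k^2
I = 5.37 * 0.2^2
k^2 = 0.0400
I = 0.2148


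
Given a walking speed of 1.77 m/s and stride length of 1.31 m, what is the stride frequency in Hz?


f = v / stride_length
f = 1.77 / 1.31
f = 1.3511


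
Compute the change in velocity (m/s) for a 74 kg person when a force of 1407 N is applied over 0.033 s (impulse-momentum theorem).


J = F * dt = 1407 * 0.033 = 46.4310 N*s
delta_v = J / m
delta_v = 46.4310 / 74
delta_v = 0.6274


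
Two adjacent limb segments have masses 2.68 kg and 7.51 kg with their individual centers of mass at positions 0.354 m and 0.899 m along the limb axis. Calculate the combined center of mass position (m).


COM = (m1*x1 + m2*x2) / (m1 + m2)
COM = (2.68*0.354 + 7.51*0.899) / (2.68 + 7.51)
Numerator = 7.7002
Denominator = 10.1900
COM = 0.7557


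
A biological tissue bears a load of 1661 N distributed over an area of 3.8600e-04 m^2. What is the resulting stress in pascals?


stress = F / A
stress = 1661 / 3.8600e-04
stress = 4.3031e+06


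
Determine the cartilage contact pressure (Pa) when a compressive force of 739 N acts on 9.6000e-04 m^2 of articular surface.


P = F / A
P = 739 / 9.6000e-04
P = 769791.6667


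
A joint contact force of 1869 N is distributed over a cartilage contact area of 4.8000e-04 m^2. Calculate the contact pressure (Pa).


P = F / A
P = 1869 / 4.8000e-04
P = 3.8938e+06


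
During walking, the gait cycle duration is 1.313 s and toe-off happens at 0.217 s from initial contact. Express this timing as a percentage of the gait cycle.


pct = (event_time / cycle_time) * 100
pct = (0.217 / 1.313) * 100
ratio = 0.1653
pct = 16.5270


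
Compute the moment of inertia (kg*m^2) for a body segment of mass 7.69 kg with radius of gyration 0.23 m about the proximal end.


I = m * k^2
I = 7.69 * 0.23^2
k^2 = 0.0529
I = 0.4068


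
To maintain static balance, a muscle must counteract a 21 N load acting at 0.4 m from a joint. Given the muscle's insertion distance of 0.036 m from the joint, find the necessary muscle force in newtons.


F_muscle = W * d_load / d_muscle
F_muscle = 21 * 0.4 / 0.036
Numerator = 8.4000
F_muscle = 233.3333


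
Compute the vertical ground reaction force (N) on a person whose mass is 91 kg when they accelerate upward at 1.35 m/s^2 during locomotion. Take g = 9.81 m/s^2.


GRF = m * (g + a)
GRF = 91 * (9.81 + 1.35)
GRF = 91 * 11.1600
GRF = 1015.5600


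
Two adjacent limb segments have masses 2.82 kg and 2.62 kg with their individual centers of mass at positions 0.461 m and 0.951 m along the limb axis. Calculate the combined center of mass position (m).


COM = (m1*x1 + m2*x2) / (m1 + m2)
COM = (2.82*0.461 + 2.62*0.951) / (2.82 + 2.62)
Numerator = 3.7916
Denominator = 5.4400
COM = 0.6970


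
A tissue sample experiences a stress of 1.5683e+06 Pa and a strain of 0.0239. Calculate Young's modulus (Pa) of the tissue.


E = stress / strain
E = 1.5683e+06 / 0.0239
E = 6.5619e+07


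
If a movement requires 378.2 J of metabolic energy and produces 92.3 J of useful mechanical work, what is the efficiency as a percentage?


eta = (W_mech / E_meta) * 100
eta = (92.3 / 378.2) * 100
ratio = 0.2441
eta = 24.4051


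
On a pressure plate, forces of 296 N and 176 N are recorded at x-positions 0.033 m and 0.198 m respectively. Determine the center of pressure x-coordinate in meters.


COP_x = (F1*x1 + F2*x2) / (F1 + F2)
COP_x = (296*0.033 + 176*0.198) / (296 + 176)
Numerator = 44.6160
Denominator = 472
COP_x = 0.0945


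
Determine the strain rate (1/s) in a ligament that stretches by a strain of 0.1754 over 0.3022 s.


strain_rate = delta_strain / delta_t
strain_rate = 0.1754 / 0.3022
strain_rate = 0.5804


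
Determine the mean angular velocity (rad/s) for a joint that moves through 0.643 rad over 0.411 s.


omega = delta_theta / delta_t
omega = 0.643 / 0.411
omega = 1.5645


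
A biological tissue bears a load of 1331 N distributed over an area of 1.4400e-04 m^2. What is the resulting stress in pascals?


stress = F / A
stress = 1331 / 1.4400e-04
stress = 9.2431e+06


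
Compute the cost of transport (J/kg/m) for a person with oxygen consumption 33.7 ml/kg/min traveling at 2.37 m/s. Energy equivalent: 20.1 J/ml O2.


Power per kg = VO2 * 20.1 / 60
Power per kg = 33.7 * 20.1 / 60 = 11.2895 W/kg
Cost = power_per_kg / speed
Cost = 11.2895 / 2.37
Cost = 4.7635


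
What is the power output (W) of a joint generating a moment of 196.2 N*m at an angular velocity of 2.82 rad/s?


P = M * omega
P = 196.2 * 2.82
P = 553.2840


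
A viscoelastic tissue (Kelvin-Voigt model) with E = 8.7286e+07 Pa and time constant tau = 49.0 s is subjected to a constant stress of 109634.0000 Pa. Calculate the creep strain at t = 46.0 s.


epsilon(t) = (sigma/E) * (1 - exp(-t/tau))
sigma/E = 109634.0000 / 8.7286e+07 = 0.0013
exp(-t/tau) = exp(-46.0 / 49.0) = 0.3911
epsilon = 0.0013 * (1 - 0.3911)
epsilon = 7.6479e-04


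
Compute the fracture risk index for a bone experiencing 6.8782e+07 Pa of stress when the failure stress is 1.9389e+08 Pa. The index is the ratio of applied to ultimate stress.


FRI = applied / ultimate
FRI = 6.8782e+07 / 1.9389e+08
FRI = 0.3547


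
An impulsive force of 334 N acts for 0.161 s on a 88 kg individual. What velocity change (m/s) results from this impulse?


J = F * dt = 334 * 0.161 = 53.7740 N*s
delta_v = J / m
delta_v = 53.7740 / 88
delta_v = 0.6111


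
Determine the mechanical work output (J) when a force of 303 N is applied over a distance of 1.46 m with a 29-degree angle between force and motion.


W = F * d * cos(theta)
theta = 29 deg = 0.5061 rad
cos(theta) = 0.8746
W = 303 * 1.46 * 0.8746
W = 386.9143


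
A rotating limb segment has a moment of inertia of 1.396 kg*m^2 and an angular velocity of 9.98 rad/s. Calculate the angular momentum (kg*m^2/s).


L = I * omega
L = 1.396 * 9.98
L = 13.9321


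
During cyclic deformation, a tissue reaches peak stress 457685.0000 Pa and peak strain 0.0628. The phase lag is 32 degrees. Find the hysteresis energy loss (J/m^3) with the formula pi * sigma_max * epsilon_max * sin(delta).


E_loss = pi * sigma_max * epsilon_max * sin(delta)
delta = 32 deg = 0.5585 rad
sin(delta) = 0.5299
E_loss = pi * 457685.0000 * 0.0628 * 0.5299
E_loss = 47850.4365


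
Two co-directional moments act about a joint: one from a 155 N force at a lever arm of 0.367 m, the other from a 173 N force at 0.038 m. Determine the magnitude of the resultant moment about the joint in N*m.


M = F1 * d1 + F2 * d2
M = 155 * 0.367 + 173 * 0.038
M = 56.8850 + 6.5740
M = 63.4590


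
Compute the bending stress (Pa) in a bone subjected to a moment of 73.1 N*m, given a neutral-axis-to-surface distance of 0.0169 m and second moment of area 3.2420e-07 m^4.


sigma = M * c / I
sigma = 73.1 * 0.0169 / 3.2420e-07
M * c = 1.2354
sigma = 3.8106e+06


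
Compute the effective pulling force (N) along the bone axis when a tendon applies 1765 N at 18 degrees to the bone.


F_eff = F_tendon * cos(theta)
theta = 18 deg = 0.3142 rad
cos(theta) = 0.9511
F_eff = 1765 * 0.9511
F_eff = 1678.6148


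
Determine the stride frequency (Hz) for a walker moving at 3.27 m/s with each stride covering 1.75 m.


f = v / stride_length
f = 3.27 / 1.75
f = 1.8686


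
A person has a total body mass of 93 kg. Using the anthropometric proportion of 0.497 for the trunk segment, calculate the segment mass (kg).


m_segment = body_mass * fraction
m_segment = 93 * 0.497
m_segment = 46.2210


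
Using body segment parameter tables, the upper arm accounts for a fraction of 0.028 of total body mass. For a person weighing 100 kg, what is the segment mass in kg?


m_segment = body_mass * fraction
m_segment = 100 * 0.028
m_segment = 2.8000


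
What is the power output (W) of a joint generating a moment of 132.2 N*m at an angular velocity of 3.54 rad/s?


P = M * omega
P = 132.2 * 3.54
P = 467.9880


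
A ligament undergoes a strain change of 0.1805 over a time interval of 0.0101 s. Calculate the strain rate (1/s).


strain_rate = delta_strain / delta_t
strain_rate = 0.1805 / 0.0101
strain_rate = 17.8713


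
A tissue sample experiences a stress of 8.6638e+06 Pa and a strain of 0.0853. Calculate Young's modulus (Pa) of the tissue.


E = stress / strain
E = 8.6638e+06 / 0.0853
E = 1.0157e+08


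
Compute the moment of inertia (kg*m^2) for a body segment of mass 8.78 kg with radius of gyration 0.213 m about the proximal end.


I = m * k^2
I = 8.78 * 0.213^2
k^2 = 0.0454
I = 0.3983


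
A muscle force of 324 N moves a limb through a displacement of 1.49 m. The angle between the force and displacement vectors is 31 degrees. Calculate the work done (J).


W = F * d * cos(theta)
theta = 31 deg = 0.5411 rad
cos(theta) = 0.8572
W = 324 * 1.49 * 0.8572
W = 413.8061


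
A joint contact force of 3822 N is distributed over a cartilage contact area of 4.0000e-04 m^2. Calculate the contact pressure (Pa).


P = F / A
P = 3822 / 4.0000e-04
P = 9.5550e+06


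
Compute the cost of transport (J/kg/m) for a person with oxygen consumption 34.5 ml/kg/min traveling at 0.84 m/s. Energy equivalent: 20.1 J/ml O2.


Power per kg = VO2 * 20.1 / 60
Power per kg = 34.5 * 20.1 / 60 = 11.5575 W/kg
Cost = power_per_kg / speed
Cost = 11.5575 / 0.84
Cost = 13.7589


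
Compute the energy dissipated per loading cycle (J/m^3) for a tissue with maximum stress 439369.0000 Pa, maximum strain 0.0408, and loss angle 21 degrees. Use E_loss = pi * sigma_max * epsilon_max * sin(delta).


E_loss = pi * sigma_max * epsilon_max * sin(delta)
delta = 21 deg = 0.3665 rad
sin(delta) = 0.3584
E_loss = pi * 439369.0000 * 0.0408 * 0.3584
E_loss = 20182.2048


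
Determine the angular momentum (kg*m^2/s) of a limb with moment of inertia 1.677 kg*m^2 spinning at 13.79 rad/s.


L = I * omega
L = 1.677 * 13.79
L = 23.1258


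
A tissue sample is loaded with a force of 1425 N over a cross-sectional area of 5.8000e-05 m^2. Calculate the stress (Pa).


stress = F / A
stress = 1425 / 5.8000e-05
stress = 2.4569e+07


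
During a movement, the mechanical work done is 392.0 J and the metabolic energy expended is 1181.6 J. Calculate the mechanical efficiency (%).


eta = (W_mech / E_meta) * 100
eta = (392.0 / 1181.6) * 100
ratio = 0.3318
eta = 33.1754


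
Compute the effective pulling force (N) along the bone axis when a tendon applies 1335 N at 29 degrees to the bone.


F_eff = F_tendon * cos(theta)
theta = 29 deg = 0.5061 rad
cos(theta) = 0.8746
F_eff = 1335 * 0.8746
F_eff = 1167.6173


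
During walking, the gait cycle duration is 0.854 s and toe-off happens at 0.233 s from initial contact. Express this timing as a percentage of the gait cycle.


pct = (event_time / cycle_time) * 100
pct = (0.233 / 0.854) * 100
ratio = 0.2728
pct = 27.2834


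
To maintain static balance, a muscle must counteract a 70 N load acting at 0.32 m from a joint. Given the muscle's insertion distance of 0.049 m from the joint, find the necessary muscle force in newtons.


F_muscle = W * d_load / d_muscle
F_muscle = 70 * 0.32 / 0.049
Numerator = 22.4000
F_muscle = 457.1429


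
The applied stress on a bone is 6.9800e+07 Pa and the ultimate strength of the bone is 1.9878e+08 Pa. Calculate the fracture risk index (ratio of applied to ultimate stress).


FRI = applied / ultimate
FRI = 6.9800e+07 / 1.9878e+08
FRI = 0.3511


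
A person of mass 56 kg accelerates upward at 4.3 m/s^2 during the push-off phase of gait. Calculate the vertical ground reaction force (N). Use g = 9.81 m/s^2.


GRF = m * (g + a)
GRF = 56 * (9.81 + 4.3)
GRF = 56 * 14.1100
GRF = 790.1600


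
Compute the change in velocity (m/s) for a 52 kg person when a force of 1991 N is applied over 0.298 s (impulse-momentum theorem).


J = F * dt = 1991 * 0.298 = 593.3180 N*s
delta_v = J / m
delta_v = 593.3180 / 52
delta_v = 11.4100


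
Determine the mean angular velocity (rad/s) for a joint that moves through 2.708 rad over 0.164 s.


omega = delta_theta / delta_t
omega = 2.708 / 0.164
omega = 16.5122


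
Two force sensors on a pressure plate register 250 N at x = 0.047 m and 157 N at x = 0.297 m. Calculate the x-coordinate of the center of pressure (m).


COP_x = (F1*x1 + F2*x2) / (F1 + F2)
COP_x = (250*0.047 + 157*0.297) / (250 + 157)
Numerator = 58.3790
Denominator = 407
COP_x = 0.1434


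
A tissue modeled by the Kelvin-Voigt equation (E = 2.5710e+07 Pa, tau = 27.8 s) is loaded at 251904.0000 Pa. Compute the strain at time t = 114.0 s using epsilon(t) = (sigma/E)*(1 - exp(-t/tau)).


epsilon(t) = (sigma/E) * (1 - exp(-t/tau))
sigma/E = 251904.0000 / 2.5710e+07 = 0.0098
exp(-t/tau) = exp(-114.0 / 27.8) = 0.0166
epsilon = 0.0098 * (1 - 0.0166)
epsilon = 0.0096


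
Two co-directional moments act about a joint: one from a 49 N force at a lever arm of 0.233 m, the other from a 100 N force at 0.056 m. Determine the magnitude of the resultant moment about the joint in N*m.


M = F1 * d1 + F2 * d2
M = 49 * 0.233 + 100 * 0.056
M = 11.4170 + 5.6000
M = 17.0170


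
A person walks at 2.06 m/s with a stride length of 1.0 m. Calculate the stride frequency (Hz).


f = v / stride_length
f = 2.06 / 1.0
f = 2.0600


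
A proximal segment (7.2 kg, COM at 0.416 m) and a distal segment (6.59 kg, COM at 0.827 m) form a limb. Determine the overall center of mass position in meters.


COM = (m1*x1 + m2*x2) / (m1 + m2)
COM = (7.2*0.416 + 6.59*0.827) / (7.2 + 6.59)
Numerator = 8.4451
Denominator = 13.7900
COM = 0.6124


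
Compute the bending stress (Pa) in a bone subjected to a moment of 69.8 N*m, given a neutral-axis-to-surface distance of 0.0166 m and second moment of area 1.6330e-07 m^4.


sigma = M * c / I
sigma = 69.8 * 0.0166 / 1.6330e-07
M * c = 1.1587
sigma = 7.0954e+06


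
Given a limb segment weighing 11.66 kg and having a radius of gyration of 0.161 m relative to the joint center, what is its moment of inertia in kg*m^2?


I = m * k^2
I = 11.66 * 0.161^2
k^2 = 0.0259
I = 0.3022


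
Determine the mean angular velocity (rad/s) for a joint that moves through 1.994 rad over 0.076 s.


omega = delta_theta / delta_t
omega = 1.994 / 0.076
omega = 26.2368


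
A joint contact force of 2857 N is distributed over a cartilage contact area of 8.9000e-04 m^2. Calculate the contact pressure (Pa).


P = F / A
P = 2857 / 8.9000e-04
P = 3.2101e+06


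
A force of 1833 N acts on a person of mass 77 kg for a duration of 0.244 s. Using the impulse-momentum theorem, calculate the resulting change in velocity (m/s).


J = F * dt = 1833 * 0.244 = 447.2520 N*s
delta_v = J / m
delta_v = 447.2520 / 77
delta_v = 5.8085


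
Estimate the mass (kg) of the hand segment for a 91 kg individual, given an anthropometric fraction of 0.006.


m_segment = body_mass * fraction
m_segment = 91 * 0.006
m_segment = 0.5460


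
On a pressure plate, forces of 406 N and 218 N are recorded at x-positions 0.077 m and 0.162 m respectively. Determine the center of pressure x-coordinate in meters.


COP_x = (F1*x1 + F2*x2) / (F1 + F2)
COP_x = (406*0.077 + 218*0.162) / (406 + 218)
Numerator = 66.5780
Denominator = 624
COP_x = 0.1067


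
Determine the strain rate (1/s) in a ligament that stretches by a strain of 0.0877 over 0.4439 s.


strain_rate = delta_strain / delta_t
strain_rate = 0.0877 / 0.4439
strain_rate = 0.1976


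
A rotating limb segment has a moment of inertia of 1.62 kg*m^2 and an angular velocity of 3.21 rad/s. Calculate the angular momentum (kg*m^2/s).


L = I * omega
L = 1.62 * 3.21
L = 5.2002


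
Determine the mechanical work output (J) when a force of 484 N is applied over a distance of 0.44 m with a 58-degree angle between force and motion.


W = F * d * cos(theta)
theta = 58 deg = 1.0123 rad
cos(theta) = 0.5299
W = 484 * 0.44 * 0.5299
W = 112.8516


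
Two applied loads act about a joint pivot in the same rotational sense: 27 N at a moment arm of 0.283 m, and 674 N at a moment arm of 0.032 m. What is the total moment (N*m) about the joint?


M = F1 * d1 + F2 * d2
M = 27 * 0.283 + 674 * 0.032
M = 7.6410 + 21.5680
M = 29.2090


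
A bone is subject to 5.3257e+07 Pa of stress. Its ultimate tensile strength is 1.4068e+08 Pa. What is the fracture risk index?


FRI = applied / ultimate
FRI = 5.3257e+07 / 1.4068e+08
FRI = 0.3786


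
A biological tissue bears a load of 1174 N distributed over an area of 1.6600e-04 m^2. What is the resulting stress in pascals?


stress = F / A
stress = 1174 / 1.6600e-04
stress = 7.0723e+06


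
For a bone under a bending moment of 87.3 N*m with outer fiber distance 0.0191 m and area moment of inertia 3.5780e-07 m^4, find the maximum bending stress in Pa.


sigma = M * c / I
sigma = 87.3 * 0.0191 / 3.5780e-07
M * c = 1.6674
sigma = 4.6602e+06


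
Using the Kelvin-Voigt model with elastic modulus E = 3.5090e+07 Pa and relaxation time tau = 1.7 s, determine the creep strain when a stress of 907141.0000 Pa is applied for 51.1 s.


epsilon(t) = (sigma/E) * (1 - exp(-t/tau))
sigma/E = 907141.0000 / 3.5090e+07 = 0.0259
exp(-t/tau) = exp(-51.1 / 1.7) = 8.8231e-14
epsilon = 0.0259 * (1 - 8.8231e-14)
epsilon = 0.0259


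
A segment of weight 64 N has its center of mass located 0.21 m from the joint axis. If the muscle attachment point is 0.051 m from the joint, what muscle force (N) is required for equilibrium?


F_muscle = W * d_load / d_muscle
F_muscle = 64 * 0.21 / 0.051
Numerator = 13.4400
F_muscle = 263.5294


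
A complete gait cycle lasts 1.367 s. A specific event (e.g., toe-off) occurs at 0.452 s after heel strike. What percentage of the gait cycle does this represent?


pct = (event_time / cycle_time) * 100
pct = (0.452 / 1.367) * 100
ratio = 0.3307
pct = 33.0651


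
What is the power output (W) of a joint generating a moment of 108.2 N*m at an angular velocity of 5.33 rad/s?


P = M * omega
P = 108.2 * 5.33
P = 576.7060


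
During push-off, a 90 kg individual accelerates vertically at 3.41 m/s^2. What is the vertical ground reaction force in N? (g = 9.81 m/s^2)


GRF = m * (g + a)
GRF = 90 * (9.81 + 3.41)
GRF = 90 * 13.2200
GRF = 1189.8000


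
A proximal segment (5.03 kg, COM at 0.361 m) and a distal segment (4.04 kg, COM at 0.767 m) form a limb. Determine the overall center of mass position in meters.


COM = (m1*x1 + m2*x2) / (m1 + m2)
COM = (5.03*0.361 + 4.04*0.767) / (5.03 + 4.04)
Numerator = 4.9145
Denominator = 9.0700
COM = 0.5418


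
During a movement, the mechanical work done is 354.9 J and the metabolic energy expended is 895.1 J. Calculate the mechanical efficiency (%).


eta = (W_mech / E_meta) * 100
eta = (354.9 / 895.1) * 100
ratio = 0.3965
eta = 39.6492


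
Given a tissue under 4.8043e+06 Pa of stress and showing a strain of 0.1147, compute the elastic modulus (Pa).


E = stress / strain
E = 4.8043e+06 / 0.1147
E = 4.1886e+07


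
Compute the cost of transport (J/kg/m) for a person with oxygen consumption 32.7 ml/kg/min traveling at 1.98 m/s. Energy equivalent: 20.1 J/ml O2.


Power per kg = VO2 * 20.1 / 60
Power per kg = 32.7 * 20.1 / 60 = 10.9545 W/kg
Cost = power_per_kg / speed
Cost = 10.9545 / 1.98
Cost = 5.5326


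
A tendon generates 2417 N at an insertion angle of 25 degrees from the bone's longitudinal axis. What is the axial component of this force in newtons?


F_eff = F_tendon * cos(theta)
theta = 25 deg = 0.4363 rad
cos(theta) = 0.9063
F_eff = 2417 * 0.9063
F_eff = 2190.5459


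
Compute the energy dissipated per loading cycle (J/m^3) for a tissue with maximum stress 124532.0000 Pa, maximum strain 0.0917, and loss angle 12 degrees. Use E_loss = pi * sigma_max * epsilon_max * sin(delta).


E_loss = pi * sigma_max * epsilon_max * sin(delta)
delta = 12 deg = 0.2094 rad
sin(delta) = 0.2079
E_loss = pi * 124532.0000 * 0.0917 * 0.2079
E_loss = 7458.9738


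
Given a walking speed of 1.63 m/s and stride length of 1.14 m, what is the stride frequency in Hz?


f = v / stride_length
f = 1.63 / 1.14
f = 1.4298


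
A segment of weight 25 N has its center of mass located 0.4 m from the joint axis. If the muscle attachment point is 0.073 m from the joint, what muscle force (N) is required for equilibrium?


F_muscle = W * d_load / d_muscle
F_muscle = 25 * 0.4 / 0.073
Numerator = 10.0000
F_muscle = 136.9863


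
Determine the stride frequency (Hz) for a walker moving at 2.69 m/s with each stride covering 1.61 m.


f = v / stride_length
f = 2.69 / 1.61
f = 1.6708


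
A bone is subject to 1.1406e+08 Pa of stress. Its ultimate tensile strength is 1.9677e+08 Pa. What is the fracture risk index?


FRI = applied / ultimate
FRI = 1.1406e+08 / 1.9677e+08
FRI = 0.5797


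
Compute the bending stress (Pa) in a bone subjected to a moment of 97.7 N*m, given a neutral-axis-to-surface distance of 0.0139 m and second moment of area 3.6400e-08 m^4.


sigma = M * c / I
sigma = 97.7 * 0.0139 / 3.6400e-08
M * c = 1.3580
sigma = 3.7309e+07


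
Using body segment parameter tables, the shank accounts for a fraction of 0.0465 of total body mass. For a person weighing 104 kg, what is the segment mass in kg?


m_segment = body_mass * fraction
m_segment = 104 * 0.0465
m_segment = 4.8360


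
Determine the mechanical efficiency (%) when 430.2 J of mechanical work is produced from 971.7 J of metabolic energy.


eta = (W_mech / E_meta) * 100
eta = (430.2 / 971.7) * 100
ratio = 0.4427
eta = 44.2729


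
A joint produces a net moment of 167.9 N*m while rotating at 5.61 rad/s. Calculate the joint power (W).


P = M * omega
P = 167.9 * 5.61
P = 941.9190


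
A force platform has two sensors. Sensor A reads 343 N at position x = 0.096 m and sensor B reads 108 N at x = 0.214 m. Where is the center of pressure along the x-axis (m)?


COP_x = (F1*x1 + F2*x2) / (F1 + F2)
COP_x = (343*0.096 + 108*0.214) / (343 + 108)
Numerator = 56.0400
Denominator = 451
COP_x = 0.1243


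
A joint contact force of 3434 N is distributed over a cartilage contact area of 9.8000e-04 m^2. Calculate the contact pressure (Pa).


P = F / A
P = 3434 / 9.8000e-04
P = 3.5041e+06


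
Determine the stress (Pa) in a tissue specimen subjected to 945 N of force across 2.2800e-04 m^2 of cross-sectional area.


stress = F / A
stress = 945 / 2.2800e-04
stress = 4.1447e+06


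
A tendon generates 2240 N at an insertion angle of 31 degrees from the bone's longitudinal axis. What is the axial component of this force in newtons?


F_eff = F_tendon * cos(theta)
theta = 31 deg = 0.5411 rad
cos(theta) = 0.8572
F_eff = 2240 * 0.8572
F_eff = 1920.0548


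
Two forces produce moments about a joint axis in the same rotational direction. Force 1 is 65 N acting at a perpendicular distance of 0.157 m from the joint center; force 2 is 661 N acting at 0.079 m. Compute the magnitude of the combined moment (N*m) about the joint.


M = F1 * d1 + F2 * d2
M = 65 * 0.157 + 661 * 0.079
M = 10.2050 + 52.2190
M = 62.4240


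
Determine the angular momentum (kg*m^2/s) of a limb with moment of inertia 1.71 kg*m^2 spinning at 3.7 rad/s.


L = I * omega
L = 1.71 * 3.7
L = 6.3270


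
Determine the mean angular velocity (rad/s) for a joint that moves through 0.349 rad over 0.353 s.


omega = delta_theta / delta_t
omega = 0.349 / 0.353
omega = 0.9887


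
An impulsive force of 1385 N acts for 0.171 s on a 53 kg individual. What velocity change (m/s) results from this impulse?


J = F * dt = 1385 * 0.171 = 236.8350 N*s
delta_v = J / m
delta_v = 236.8350 / 53
delta_v = 4.4686


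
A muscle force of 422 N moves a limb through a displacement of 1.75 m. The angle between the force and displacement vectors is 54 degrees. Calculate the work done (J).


W = F * d * cos(theta)
theta = 54 deg = 0.9425 rad
cos(theta) = 0.5878
W = 422 * 1.75 * 0.5878
W = 434.0794


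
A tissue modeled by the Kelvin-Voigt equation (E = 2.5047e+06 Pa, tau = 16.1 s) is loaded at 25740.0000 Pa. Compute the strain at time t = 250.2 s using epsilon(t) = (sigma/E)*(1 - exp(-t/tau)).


epsilon(t) = (sigma/E) * (1 - exp(-t/tau))
sigma/E = 25740.0000 / 2.5047e+06 = 0.0103
exp(-t/tau) = exp(-250.2 / 16.1) = 1.7820e-07
epsilon = 0.0103 * (1 - 1.7820e-07)
epsilon = 0.0103


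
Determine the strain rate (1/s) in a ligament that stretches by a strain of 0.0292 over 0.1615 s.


strain_rate = delta_strain / delta_t
strain_rate = 0.0292 / 0.1615
strain_rate = 0.1808


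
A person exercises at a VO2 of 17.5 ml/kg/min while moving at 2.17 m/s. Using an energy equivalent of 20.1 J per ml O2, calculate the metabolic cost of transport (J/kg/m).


Power per kg = VO2 * 20.1 / 60
Power per kg = 17.5 * 20.1 / 60 = 5.8625 W/kg
Cost = power_per_kg / speed
Cost = 5.8625 / 2.17
Cost = 2.7016


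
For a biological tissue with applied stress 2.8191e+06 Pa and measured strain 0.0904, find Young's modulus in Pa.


E = stress / strain
E = 2.8191e+06 / 0.0904
E = 3.1185e+07


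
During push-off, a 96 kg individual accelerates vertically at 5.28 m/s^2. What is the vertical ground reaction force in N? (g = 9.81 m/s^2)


GRF = m * (g + a)
GRF = 96 * (9.81 + 5.28)
GRF = 96 * 15.0900
GRF = 1448.6400


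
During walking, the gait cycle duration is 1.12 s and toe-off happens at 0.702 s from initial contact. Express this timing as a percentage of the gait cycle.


pct = (event_time / cycle_time) * 100
pct = (0.702 / 1.12) * 100
ratio = 0.6268
pct = 62.6786


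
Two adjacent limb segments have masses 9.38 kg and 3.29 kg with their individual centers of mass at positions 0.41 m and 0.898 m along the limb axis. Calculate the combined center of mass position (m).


COM = (m1*x1 + m2*x2) / (m1 + m2)
COM = (9.38*0.41 + 3.29*0.898) / (9.38 + 3.29)
Numerator = 6.8002
Denominator = 12.6700
COM = 0.5367


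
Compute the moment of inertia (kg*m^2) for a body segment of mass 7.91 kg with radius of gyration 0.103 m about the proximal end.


I = m * k^2
I = 7.91 * 0.103^2
k^2 = 0.0106
I = 0.0839


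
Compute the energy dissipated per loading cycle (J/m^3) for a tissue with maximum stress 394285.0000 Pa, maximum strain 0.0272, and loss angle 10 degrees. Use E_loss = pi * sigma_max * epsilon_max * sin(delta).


E_loss = pi * sigma_max * epsilon_max * sin(delta)
delta = 10 deg = 0.1745 rad
sin(delta) = 0.1736
E_loss = pi * 394285.0000 * 0.0272 * 0.1736
E_loss = 5850.5846


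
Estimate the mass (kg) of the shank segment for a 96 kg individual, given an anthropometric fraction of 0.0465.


m_segment = body_mass * fraction
m_segment = 96 * 0.0465
m_segment = 4.4640


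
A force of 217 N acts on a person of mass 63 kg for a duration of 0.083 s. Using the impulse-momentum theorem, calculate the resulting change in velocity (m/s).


J = F * dt = 217 * 0.083 = 18.0110 N*s
delta_v = J / m
delta_v = 18.0110 / 63
delta_v = 0.2859


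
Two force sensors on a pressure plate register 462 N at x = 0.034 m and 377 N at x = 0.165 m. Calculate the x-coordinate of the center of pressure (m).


COP_x = (F1*x1 + F2*x2) / (F1 + F2)
COP_x = (462*0.034 + 377*0.165) / (462 + 377)
Numerator = 77.9130
Denominator = 839
COP_x = 0.0929


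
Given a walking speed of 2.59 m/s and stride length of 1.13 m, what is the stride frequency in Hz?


f = v / stride_length
f = 2.59 / 1.13
f = 2.2920


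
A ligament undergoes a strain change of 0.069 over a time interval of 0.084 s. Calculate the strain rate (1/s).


strain_rate = delta_strain / delta_t
strain_rate = 0.069 / 0.084
strain_rate = 0.8214


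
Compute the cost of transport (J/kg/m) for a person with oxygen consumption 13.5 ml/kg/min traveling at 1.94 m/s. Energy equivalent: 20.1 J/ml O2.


Power per kg = VO2 * 20.1 / 60
Power per kg = 13.5 * 20.1 / 60 = 4.5225 W/kg
Cost = power_per_kg / speed
Cost = 4.5225 / 1.94
Cost = 2.3312


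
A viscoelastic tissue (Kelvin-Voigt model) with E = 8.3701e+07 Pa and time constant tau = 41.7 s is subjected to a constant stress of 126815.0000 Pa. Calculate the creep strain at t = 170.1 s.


epsilon(t) = (sigma/E) * (1 - exp(-t/tau))
sigma/E = 126815.0000 / 8.3701e+07 = 0.0015
exp(-t/tau) = exp(-170.1 / 41.7) = 0.0169
epsilon = 0.0015 * (1 - 0.0169)
epsilon = 0.0015


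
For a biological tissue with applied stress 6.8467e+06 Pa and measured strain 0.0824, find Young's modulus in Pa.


E = stress / strain
E = 6.8467e+06 / 0.0824
E = 8.3091e+07


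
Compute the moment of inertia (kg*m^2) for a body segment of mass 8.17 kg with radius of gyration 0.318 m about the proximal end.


I = m * k^2
I = 8.17 * 0.318^2
k^2 = 0.1011
I = 0.8262


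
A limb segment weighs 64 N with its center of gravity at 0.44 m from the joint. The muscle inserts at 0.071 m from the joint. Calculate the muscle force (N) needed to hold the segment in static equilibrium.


F_muscle = W * d_load / d_muscle
F_muscle = 64 * 0.44 / 0.071
Numerator = 28.1600
F_muscle = 396.6197


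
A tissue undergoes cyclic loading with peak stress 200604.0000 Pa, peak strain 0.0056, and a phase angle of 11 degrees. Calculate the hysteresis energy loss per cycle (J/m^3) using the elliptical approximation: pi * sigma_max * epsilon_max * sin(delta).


E_loss = pi * sigma_max * epsilon_max * sin(delta)
delta = 11 deg = 0.1920 rad
sin(delta) = 0.1908
E_loss = pi * 200604.0000 * 0.0056 * 0.1908
E_loss = 673.4050


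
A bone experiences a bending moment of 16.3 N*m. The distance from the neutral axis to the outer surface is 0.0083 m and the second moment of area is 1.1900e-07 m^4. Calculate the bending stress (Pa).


sigma = M * c / I
sigma = 16.3 * 0.0083 / 1.1900e-07
M * c = 0.1353
sigma = 1.1369e+06


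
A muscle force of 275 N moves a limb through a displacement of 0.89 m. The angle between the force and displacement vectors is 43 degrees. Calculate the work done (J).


W = F * d * cos(theta)
theta = 43 deg = 0.7505 rad
cos(theta) = 0.7314
W = 275 * 0.89 * 0.7314
W = 178.9988
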